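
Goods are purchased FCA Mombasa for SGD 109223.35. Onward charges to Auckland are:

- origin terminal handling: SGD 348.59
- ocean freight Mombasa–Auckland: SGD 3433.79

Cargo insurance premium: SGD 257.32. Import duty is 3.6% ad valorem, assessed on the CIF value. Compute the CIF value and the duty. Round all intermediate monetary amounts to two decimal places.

CIF = FCA price + pre-shipment costs + freight + insurance
CIF = 109223.35 + 348.59 + 3433.79 + 257.32 = 113263.05
Import duty = 113263.05 × 3.6% = 4077.47

CIF value: SGD 113263.05; import duty: SGD 4077.47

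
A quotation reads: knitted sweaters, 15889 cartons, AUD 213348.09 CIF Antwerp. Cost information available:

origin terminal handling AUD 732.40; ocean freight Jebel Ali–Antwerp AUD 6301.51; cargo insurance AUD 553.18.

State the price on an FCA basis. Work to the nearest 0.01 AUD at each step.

FCA price: AUD 205761.00

From CIF to FCA, the seller no longer bears: origin terminal, freight, insurance.
FCA price = 213348.09 − 732.40 − 6301.51 − 553.18 = 205761.00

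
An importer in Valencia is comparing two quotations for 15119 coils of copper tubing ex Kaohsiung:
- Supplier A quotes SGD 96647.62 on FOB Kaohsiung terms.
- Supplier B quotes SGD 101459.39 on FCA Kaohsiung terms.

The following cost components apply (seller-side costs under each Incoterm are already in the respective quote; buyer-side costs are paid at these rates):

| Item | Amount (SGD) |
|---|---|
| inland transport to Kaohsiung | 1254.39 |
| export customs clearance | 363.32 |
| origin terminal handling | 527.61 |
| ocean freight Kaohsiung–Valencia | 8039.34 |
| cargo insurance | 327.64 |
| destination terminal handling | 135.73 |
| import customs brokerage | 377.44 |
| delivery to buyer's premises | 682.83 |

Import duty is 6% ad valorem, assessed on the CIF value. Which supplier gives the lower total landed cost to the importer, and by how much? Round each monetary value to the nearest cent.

Supplier A is cheaper by SGD 5659.74

Supplier A (FOB):
CIF value = FOB price + freight + insurance = 96647.62 + 8039.34 + 327.64 = 105014.60
Import duty = 105014.60 × 6% = 6300.88
Buyer bears (A): 8039.34 + 327.64 + 135.73 + 377.44 + 682.83 = 9562.98
Landed cost (A) = invoice 96647.62 + 9562.98 + duty 6300.88 = 112511.48
Supplier B (FCA):
CIF value = FCA price + origin terminal + freight + insurance = 101459.39 + 527.61 + 8039.34 + 327.64 = 110353.98
Import duty = 110353.98 × 6% = 6621.24
Buyer bears (B): 527.61 + 8039.34 + 327.64 + 135.73 + 377.44 + 682.83 = 10090.59
Landed cost (B) = invoice 101459.39 + 10090.59 + duty 6621.24 = 118171.22
Difference = |112511.48 − 118171.22| = 5659.74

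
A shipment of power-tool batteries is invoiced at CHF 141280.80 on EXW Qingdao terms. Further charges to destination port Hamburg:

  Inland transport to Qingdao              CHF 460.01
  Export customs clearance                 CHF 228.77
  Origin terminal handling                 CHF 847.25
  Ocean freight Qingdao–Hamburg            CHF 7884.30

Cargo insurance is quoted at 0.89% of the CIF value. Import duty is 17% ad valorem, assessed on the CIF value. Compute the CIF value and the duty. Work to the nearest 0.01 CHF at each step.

CIF value: CHF 152054.41; import duty: CHF 25849.25

Let C be the CIF value. C = EXW price + pre-shipment costs + freight + 0.89% × C
C − 0.89% × C = 141280.80 + 460.01 + 228.77 + 847.25 + 7884.30
0.9911 × C = 150701.13
C = 150701.13 / 0.9911 = 152054.41
Insurance premium = 0.89% × 152054.41 = 1353.28
Import duty = 152054.41 × 17% = 25849.25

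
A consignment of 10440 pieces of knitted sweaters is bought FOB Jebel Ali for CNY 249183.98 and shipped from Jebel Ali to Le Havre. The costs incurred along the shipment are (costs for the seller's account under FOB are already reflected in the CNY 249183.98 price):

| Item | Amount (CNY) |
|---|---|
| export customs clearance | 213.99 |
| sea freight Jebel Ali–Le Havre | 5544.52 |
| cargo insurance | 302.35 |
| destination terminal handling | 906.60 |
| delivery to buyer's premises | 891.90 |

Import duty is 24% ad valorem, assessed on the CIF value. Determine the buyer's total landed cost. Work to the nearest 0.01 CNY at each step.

FOB: the seller bears costs until goods are on board at the origin port; the buyer bears freight, insurance and all costs thereafter.
Already in the invoice (seller's account under FOB): export clearance — exclude.
CIF value = FOB price + freight + insurance = 249183.98 + 5544.52 + 302.35 = 255030.85
Import duty = 255030.85 × 24% = 61207.40
Buyer bears: freight 5544.52 + insurance 302.35 + destination terminal 906.60 + delivery 891.90 + duty 61207.40 = 68852.77
Landed cost = invoice 249183.98 + 68852.77 = 318036.75

Total landed cost: CNY 318036.75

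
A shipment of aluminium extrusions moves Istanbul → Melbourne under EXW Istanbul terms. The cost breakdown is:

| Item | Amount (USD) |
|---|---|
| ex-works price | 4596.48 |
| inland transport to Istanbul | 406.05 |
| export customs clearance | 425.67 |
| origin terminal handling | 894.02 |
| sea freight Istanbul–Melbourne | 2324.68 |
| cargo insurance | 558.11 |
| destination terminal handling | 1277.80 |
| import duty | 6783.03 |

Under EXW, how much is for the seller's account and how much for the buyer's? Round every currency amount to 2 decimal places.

EXW: the seller makes goods available at their premises; the buyer bears all onward costs.
Seller's account: goods 4596.48 = 4596.48
Buyer's account: inland to port 406.05 + export clearance 425.67 + origin terminal 894.02 + freight 2324.68 + insurance 558.11 + destination terminal 1277.80 + duty 6783.03 = 12669.36

Seller: USD 4596.48; buyer: USD 12669.36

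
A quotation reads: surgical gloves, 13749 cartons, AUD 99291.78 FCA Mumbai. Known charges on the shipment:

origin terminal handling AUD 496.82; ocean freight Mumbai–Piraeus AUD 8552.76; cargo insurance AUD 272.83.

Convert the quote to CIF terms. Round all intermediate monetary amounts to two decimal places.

From FCA to CIF, the seller additionally bears: origin terminal, freight, insurance.
CIF price = 99291.78 + 496.82 + 8552.76 + 272.83 = 108614.19

CIF price: AUD 108614.19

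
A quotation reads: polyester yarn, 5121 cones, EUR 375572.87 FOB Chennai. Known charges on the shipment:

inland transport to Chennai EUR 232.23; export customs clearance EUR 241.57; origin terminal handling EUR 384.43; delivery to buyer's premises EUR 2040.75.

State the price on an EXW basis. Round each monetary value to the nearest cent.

Not relevant to the conversion: delivery — on the buyer under both terms; not part of either seller's price.
From FOB to EXW, the seller no longer bears: inland to port, export clearance, origin terminal.
EXW price = 375572.87 − 232.23 − 241.57 − 384.43 = 374714.64

EXW price: EUR 374714.64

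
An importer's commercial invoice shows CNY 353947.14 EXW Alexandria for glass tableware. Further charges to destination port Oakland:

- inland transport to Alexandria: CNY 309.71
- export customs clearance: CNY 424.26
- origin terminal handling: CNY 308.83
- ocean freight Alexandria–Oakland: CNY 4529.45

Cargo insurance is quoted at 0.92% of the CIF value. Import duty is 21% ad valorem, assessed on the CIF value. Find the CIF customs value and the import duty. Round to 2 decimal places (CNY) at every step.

Let C be the CIF value. C = EXW price + pre-shipment costs + freight + 0.92% × C
C − 0.92% × C = 353947.14 + 309.71 + 424.26 + 308.83 + 4529.45
0.9908 × C = 359519.39
C = 359519.39 / 0.9908 = 362857.68
Insurance premium = 0.92% × 362857.68 = 3338.29
Import duty = 362857.68 × 21% = 76200.11

CIF value: CNY 362857.68; import duty: CNY 76200.11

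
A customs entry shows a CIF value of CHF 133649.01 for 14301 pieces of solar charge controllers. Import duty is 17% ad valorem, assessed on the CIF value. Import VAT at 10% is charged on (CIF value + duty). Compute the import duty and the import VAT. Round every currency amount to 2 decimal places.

Import duty = 133649.01 × 17% = 22720.33
VAT base = CIF + duty = 133649.01 + 22720.33 = 156369.34
Import VAT = 156369.34 × 10% = 15636.93

Import duty: CHF 22720.33; import VAT: CHF 15636.93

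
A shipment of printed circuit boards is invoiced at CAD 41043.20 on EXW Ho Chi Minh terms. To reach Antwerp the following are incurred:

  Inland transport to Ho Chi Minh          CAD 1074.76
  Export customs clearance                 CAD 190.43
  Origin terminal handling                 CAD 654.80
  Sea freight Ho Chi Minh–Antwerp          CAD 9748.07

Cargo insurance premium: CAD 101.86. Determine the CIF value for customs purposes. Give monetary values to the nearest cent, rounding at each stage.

CIF = EXW price + pre-shipment costs + freight + insurance
CIF = 41043.20 + 1074.76 + 190.43 + 654.80 + 9748.07 + 101.86 = 52813.12

CIF value: CAD 52813.12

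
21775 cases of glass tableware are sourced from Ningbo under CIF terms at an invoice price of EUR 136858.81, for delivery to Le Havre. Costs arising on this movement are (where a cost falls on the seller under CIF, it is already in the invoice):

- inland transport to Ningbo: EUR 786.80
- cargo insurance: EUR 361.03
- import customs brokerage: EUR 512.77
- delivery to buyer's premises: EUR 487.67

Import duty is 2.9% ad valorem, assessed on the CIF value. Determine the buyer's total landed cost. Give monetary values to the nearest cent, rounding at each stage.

Total landed cost: EUR 141828.16

CIF: the seller pays costs through ocean freight and marine insurance to the destination port.
Already in the invoice (seller's account under CIF): inland to port, insurance — exclude.
The CIF price already equals the CIF value: 136858.81
Import duty = 136858.81 × 2.9% = 3968.91
Buyer bears: brokerage 512.77 + delivery 487.67 + duty 3968.91 = 4969.35
Landed cost = invoice 136858.81 + 4969.35 = 141828.16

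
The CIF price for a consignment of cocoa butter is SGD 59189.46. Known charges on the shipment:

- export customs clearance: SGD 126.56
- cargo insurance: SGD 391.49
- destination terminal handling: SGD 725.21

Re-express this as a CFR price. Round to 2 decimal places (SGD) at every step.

CFR price: SGD 58797.97

Not relevant to the conversion: export clearance — on the seller under both CIF and CFR; already in the CIF price and stays in the CFR price. destination terminal — on the buyer under both terms; not part of either seller's price.
From CIF to CFR, the seller no longer bears: insurance.
CFR price = 59189.46 − 391.49 = 58797.97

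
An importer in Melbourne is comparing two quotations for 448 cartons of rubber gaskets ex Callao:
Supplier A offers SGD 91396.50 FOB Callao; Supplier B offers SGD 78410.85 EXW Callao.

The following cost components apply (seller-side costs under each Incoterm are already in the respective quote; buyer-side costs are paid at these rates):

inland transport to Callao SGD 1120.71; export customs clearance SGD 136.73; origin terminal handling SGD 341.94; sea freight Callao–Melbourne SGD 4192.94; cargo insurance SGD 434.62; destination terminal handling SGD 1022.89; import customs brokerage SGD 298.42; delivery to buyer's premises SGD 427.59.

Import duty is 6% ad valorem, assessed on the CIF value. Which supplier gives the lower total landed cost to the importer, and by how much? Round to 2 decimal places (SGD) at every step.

Supplier B is cheaper by SGD 12069.44

Supplier A (FOB):
CIF value = FOB price + freight + insurance = 91396.50 + 4192.94 + 434.62 = 96024.06
Import duty = 96024.06 × 6% = 5761.44
Buyer bears (A): 4192.94 + 434.62 + 1022.89 + 298.42 + 427.59 = 6376.46
Landed cost (A) = invoice 91396.50 + 6376.46 + duty 5761.44 = 103534.40
Supplier B (EXW):
CIF value = EXW price + inland to port + export clearance + origin terminal + freight + insurance = 78410.85 + 1120.71 + 136.73 + 341.94 + 4192.94 + 434.62 = 84637.79
Import duty = 84637.79 × 6% = 5078.27
Buyer bears (B): 1120.71 + 136.73 + 341.94 + 4192.94 + 434.62 + 1022.89 + 298.42 + 427.59 = 7975.84
Landed cost (B) = invoice 78410.85 + 7975.84 + duty 5078.27 = 91464.96
Difference = |103534.40 − 91464.96| = 12069.44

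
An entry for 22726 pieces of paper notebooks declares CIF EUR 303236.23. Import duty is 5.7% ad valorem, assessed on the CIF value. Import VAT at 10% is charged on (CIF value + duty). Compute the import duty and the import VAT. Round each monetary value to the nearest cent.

Import duty = 303236.23 × 5.7% = 17284.47
VAT base = CIF + duty = 303236.23 + 17284.47 = 320520.70
Import VAT = 320520.70 × 10% = 32052.07

Import duty: EUR 17284.47; import VAT: EUR 32052.07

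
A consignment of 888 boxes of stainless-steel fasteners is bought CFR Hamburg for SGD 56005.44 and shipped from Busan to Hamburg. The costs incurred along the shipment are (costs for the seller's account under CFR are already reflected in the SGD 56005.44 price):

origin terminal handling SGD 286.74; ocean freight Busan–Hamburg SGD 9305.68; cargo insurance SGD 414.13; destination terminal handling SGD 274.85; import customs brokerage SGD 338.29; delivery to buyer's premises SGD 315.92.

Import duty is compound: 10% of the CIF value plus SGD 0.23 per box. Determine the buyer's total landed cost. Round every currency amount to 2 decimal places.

CFR: the seller pays costs through ocean freight to the destination port, but not insurance.
Already in the invoice (seller's account under CFR): origin terminal, freight — exclude.
CIF value = CFR price + insurance = 56005.44 + 414.13 = 56419.57
Ad valorem component: 56419.57 × 10% = 5641.96
Specific component: 888 × 0.23 = 204.24
Import duty = 5641.96 + 204.24 = 5846.20
Buyer bears: insurance 414.13 + destination terminal 274.85 + brokerage 338.29 + delivery 315.92 + duty 5846.20 = 7189.39
Landed cost = invoice 56005.44 + 7189.39 = 63194.83

Total landed cost: SGD 63194.83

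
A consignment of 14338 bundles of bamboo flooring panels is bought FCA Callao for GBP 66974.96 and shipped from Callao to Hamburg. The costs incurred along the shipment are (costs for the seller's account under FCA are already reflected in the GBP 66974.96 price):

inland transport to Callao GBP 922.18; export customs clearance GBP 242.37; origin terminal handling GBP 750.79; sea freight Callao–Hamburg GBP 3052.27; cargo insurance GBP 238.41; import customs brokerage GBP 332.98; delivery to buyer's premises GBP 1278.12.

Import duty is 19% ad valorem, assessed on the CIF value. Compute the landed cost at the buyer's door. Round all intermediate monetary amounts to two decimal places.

Total landed cost: GBP 86120.65

FCA: the seller delivers export-cleared goods to the carrier; the buyer bears costs from that point.
Already in the invoice (seller's account under FCA): inland to port, export clearance — exclude.
CIF value = FCA price + origin terminal + freight + insurance = 66974.96 + 750.79 + 3052.27 + 238.41 = 71016.43
Import duty = 71016.43 × 19% = 13493.12
Buyer bears: origin terminal 750.79 + freight 3052.27 + insurance 238.41 + brokerage 332.98 + delivery 1278.12 + duty 13493.12 = 19145.69
Landed cost = invoice 66974.96 + 19145.69 = 86120.65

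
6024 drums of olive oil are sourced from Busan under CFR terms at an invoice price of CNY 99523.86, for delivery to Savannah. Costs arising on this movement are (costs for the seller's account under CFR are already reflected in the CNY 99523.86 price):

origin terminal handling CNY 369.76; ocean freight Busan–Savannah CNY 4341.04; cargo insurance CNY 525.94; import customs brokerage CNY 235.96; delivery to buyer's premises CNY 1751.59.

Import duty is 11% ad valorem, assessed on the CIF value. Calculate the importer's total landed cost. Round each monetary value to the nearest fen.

CFR: the seller pays costs through ocean freight to the destination port, but not insurance.
Already in the invoice (seller's account under CFR): origin terminal, freight — exclude.
CIF value = CFR price + insurance = 99523.86 + 525.94 = 100049.80
Import duty = 100049.80 × 11% = 11005.48
Buyer bears: insurance 525.94 + brokerage 235.96 + delivery 1751.59 + duty 11005.48 = 13518.97
Landed cost = invoice 99523.86 + 13518.97 = 113042.83

Total landed cost: CNY 113042.83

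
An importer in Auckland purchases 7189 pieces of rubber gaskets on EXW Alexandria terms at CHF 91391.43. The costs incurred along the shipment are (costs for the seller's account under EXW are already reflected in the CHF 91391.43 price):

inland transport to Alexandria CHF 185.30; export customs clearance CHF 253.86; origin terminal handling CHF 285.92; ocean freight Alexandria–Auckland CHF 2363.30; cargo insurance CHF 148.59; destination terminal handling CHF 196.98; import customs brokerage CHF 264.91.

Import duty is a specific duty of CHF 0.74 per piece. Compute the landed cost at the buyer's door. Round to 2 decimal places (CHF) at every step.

Total landed cost: CHF 100410.15

EXW: the seller makes goods available at their premises; the buyer bears all onward costs.
CIF value = EXW price + inland to port + export clearance + origin terminal + freight + insurance = 91391.43 + 185.30 + 253.86 + 285.92 + 2363.30 + 148.59 = 94628.40
Import duty = 7189 × 0.74 = 5319.86
Buyer bears: inland to port 185.30 + export clearance 253.86 + origin terminal 285.92 + freight 2363.30 + insurance 148.59 + destination terminal 196.98 + brokerage 264.91 + duty 5319.86 = 9018.72
Landed cost = invoice 91391.43 + 9018.72 = 100410.15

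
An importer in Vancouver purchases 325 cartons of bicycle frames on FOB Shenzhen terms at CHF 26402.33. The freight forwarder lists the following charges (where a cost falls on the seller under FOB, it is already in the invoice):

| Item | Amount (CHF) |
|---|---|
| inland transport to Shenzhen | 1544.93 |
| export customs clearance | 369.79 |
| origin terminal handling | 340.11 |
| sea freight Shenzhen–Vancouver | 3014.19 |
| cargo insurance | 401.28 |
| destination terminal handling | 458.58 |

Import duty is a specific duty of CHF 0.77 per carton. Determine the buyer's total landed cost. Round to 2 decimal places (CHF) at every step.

Total landed cost: CHF 30526.63

FOB: the seller bears costs until goods are on board at the origin port; the buyer bears freight, insurance and all costs thereafter.
Already in the invoice (seller's account under FOB): inland to port, export clearance, origin terminal — exclude.
CIF value = FOB price + freight + insurance = 26402.33 + 3014.19 + 401.28 = 29817.80
Import duty = 325 × 0.77 = 250.25
Buyer bears: freight 3014.19 + insurance 401.28 + destination terminal 458.58 + duty 250.25 = 4124.30
Landed cost = invoice 26402.33 + 4124.30 = 30526.63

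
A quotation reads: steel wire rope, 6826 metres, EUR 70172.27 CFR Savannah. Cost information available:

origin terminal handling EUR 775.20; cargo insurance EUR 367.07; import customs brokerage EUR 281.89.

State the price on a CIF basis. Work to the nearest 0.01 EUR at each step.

Not relevant to the conversion: origin terminal — on the seller under both CFR and CIF; already in the CFR price and stays in the CIF price. brokerage — on the buyer under both terms; not part of either seller's price.
From CFR to CIF, the seller additionally bears: insurance.
CIF price = 70172.27 + 367.07 = 70539.34

CIF price: EUR 70539.34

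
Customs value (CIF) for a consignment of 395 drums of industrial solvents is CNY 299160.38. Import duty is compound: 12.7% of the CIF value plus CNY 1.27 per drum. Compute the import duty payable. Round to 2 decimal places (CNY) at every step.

Ad valorem component: 299160.38 × 12.7% = 37993.37
Specific component: 395 × 1.27 = 501.65
Import duty = 37993.37 + 501.65 = 38495.02

Import duty: CNY 38495.02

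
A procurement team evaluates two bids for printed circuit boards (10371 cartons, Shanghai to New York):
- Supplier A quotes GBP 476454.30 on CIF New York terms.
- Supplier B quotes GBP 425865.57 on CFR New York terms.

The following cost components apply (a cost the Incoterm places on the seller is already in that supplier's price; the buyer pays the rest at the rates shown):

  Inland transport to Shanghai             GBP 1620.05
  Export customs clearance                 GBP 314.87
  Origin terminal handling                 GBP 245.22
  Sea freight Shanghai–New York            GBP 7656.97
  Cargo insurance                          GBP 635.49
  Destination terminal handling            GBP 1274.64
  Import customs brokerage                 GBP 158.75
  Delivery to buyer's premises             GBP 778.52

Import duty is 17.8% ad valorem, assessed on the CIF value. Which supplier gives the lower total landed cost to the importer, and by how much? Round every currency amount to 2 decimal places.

Supplier B is cheaper by GBP 58844.92

Supplier A (CIF):
The CIF price already equals the CIF value: 476454.30
Import duty = 476454.30 × 17.8% = 84808.87
Buyer bears (A): 1274.64 + 158.75 + 778.52 = 2211.91
Landed cost (A) = invoice 476454.30 + 2211.91 + duty 84808.87 = 563475.08
Supplier B (CFR):
CIF value = CFR price + insurance = 425865.57 + 635.49 = 426501.06
Import duty = 426501.06 × 17.8% = 75917.19
Buyer bears (B): 635.49 + 1274.64 + 158.75 + 778.52 = 2847.40
Landed cost (B) = invoice 425865.57 + 2847.40 + duty 75917.19 = 504630.16
Difference = |563475.08 − 504630.16| = 58844.92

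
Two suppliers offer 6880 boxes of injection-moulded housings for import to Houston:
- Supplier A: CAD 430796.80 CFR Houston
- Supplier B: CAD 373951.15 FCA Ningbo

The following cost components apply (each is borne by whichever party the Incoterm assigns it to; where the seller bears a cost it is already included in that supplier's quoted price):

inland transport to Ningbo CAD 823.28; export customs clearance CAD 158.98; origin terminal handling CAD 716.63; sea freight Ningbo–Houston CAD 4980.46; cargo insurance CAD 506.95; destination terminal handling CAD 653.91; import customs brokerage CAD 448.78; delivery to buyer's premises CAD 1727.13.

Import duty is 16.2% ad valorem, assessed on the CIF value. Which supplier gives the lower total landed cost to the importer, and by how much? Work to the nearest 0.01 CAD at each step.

Supplier B is cheaper by CAD 59434.63

Supplier A (CFR):
CIF value = CFR price + insurance = 430796.80 + 506.95 = 431303.75
Import duty = 431303.75 × 16.2% = 69871.21
Buyer bears (A): 506.95 + 653.91 + 448.78 + 1727.13 = 3336.77
Landed cost (A) = invoice 430796.80 + 3336.77 + duty 69871.21 = 504004.78
Supplier B (FCA):
CIF value = FCA price + origin terminal + freight + insurance = 373951.15 + 716.63 + 4980.46 + 506.95 = 380155.19
Import duty = 380155.19 × 16.2% = 61585.14
Buyer bears (B): 716.63 + 4980.46 + 506.95 + 653.91 + 448.78 + 1727.13 = 9033.86
Landed cost (B) = invoice 373951.15 + 9033.86 + duty 61585.14 = 444570.15
Difference = |504004.78 − 444570.15| = 59434.63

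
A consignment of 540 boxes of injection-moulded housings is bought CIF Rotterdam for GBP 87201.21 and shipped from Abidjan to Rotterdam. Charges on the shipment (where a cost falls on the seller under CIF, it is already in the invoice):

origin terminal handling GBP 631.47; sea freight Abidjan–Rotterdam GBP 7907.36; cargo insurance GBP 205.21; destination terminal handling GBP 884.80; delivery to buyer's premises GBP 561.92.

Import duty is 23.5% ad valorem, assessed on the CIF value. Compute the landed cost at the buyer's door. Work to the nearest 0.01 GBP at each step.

Total landed cost: GBP 109140.21

CIF: the seller pays costs through ocean freight and marine insurance to the destination port.
Already in the invoice (seller's account under CIF): origin terminal, freight, insurance — exclude.
The CIF price already equals the CIF value: 87201.21
Import duty = 87201.21 × 23.5% = 20492.28
Buyer bears: destination terminal 884.80 + delivery 561.92 + duty 20492.28 = 21939.00
Landed cost = invoice 87201.21 + 21939.00 = 109140.21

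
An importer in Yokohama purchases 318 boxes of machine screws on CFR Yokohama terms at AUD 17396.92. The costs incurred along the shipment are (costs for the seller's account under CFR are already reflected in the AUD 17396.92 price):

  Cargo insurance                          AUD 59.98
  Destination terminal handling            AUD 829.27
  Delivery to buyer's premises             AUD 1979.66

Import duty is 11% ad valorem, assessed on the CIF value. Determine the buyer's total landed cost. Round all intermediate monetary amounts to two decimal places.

CFR: the seller pays costs through ocean freight to the destination port, but not insurance.
CIF value = CFR price + insurance = 17396.92 + 59.98 = 17456.90
Import duty = 17456.90 × 11% = 1920.26
Buyer bears: insurance 59.98 + destination terminal 829.27 + delivery 1979.66 + duty 1920.26 = 4789.17
Landed cost = invoice 17396.92 + 4789.17 = 22186.09

Total landed cost: AUD 22186.09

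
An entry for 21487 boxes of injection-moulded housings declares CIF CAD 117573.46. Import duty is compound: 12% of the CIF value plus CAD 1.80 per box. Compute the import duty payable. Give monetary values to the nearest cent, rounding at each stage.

Import duty: CAD 52785.42

Ad valorem component: 117573.46 × 12% = 14108.82
Specific component: 21487 × 1.80 = 38676.60
Import duty = 14108.82 + 38676.60 = 52785.42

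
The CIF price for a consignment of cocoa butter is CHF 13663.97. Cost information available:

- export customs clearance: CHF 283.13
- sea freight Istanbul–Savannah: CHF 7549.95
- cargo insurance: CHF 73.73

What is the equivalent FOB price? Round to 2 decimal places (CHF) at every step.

Not relevant to the conversion: export clearance — on the seller under both CIF and FOB; already in the CIF price and stays in the FOB price.
From CIF to FOB, the seller no longer bears: freight, insurance.
FOB price = 13663.97 − 7549.95 − 73.73 = 6040.29

FOB price: CHF 6040.29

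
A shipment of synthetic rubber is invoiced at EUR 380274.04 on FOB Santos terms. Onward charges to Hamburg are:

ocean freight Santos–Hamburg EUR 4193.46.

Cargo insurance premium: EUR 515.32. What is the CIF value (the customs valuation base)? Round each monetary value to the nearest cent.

CIF = FOB price + freight + insurance
CIF = 380274.04 + 4193.46 + 515.32 = 384982.82

CIF value: EUR 384982.82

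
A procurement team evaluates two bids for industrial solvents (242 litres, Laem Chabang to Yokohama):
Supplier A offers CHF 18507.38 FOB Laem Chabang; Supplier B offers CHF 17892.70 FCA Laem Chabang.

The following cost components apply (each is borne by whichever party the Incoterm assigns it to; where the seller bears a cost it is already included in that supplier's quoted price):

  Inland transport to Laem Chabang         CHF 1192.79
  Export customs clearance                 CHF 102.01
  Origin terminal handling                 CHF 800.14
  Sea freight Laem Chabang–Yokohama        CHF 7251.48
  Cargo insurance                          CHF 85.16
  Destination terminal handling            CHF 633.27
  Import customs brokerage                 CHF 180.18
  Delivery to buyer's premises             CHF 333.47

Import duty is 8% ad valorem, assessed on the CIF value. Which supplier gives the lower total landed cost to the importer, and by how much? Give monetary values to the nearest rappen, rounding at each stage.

Supplier A is cheaper by CHF 200.30

Supplier A (FOB):
CIF value = FOB price + freight + insurance = 18507.38 + 7251.48 + 85.16 = 25844.02
Import duty = 25844.02 × 8% = 2067.52
Buyer bears (A): 7251.48 + 85.16 + 633.27 + 180.18 + 333.47 = 8483.56
Landed cost (A) = invoice 18507.38 + 8483.56 + duty 2067.52 = 29058.46
Supplier B (FCA):
CIF value = FCA price + origin terminal + freight + insurance = 17892.70 + 800.14 + 7251.48 + 85.16 = 26029.48
Import duty = 26029.48 × 8% = 2082.36
Buyer bears (B): 800.14 + 7251.48 + 85.16 + 633.27 + 180.18 + 333.47 = 9283.70
Landed cost (B) = invoice 17892.70 + 9283.70 + duty 2082.36 = 29258.76
Difference = |29058.46 − 29258.76| = 200.30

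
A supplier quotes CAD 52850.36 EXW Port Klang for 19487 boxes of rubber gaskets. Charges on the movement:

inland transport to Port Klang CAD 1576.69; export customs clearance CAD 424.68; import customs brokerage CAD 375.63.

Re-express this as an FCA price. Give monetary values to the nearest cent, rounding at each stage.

FCA price: CAD 54851.73

Not relevant to the conversion: brokerage — on the buyer under both terms; not part of either seller's price.
From EXW to FCA, the seller additionally bears: inland to port, export clearance.
FCA price = 52850.36 + 1576.69 + 424.68 = 54851.73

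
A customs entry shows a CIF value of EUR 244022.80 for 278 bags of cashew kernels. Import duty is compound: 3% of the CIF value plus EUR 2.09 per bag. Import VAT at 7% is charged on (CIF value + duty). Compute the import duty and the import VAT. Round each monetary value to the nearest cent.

Import duty: EUR 7901.70; import VAT: EUR 17634.72

Ad valorem component: 244022.80 × 3% = 7320.68
Specific component: 278 × 2.09 = 581.02
Import duty = 7320.68 + 581.02 = 7901.70
VAT base = CIF + duty = 244022.80 + 7901.70 = 251924.50
Import VAT = 251924.50 × 7% = 17634.72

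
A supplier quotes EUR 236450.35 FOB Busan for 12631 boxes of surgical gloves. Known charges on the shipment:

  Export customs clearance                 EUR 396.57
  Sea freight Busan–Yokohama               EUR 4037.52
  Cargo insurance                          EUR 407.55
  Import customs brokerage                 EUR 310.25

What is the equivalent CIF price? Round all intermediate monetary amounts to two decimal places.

Not relevant to the conversion: export clearance — on the seller under both FOB and CIF; already in the FOB price and stays in the CIF price. brokerage — on the buyer under both terms; not part of either seller's price.
From FOB to CIF, the seller additionally bears: freight, insurance.
CIF price = 236450.35 + 4037.52 + 407.55 = 240895.42

CIF price: EUR 240895.42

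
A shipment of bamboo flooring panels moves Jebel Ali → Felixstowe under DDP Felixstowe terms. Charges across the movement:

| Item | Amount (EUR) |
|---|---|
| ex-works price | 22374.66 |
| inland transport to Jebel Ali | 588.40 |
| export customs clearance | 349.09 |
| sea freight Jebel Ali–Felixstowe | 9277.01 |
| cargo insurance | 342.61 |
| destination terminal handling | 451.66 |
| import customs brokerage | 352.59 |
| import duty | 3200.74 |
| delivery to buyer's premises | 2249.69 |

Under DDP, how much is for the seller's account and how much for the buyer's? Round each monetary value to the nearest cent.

Seller: EUR 39186.45; buyer: EUR 0.00

DDP: the seller bears all costs including import duty.
Seller's account: goods 22374.66 + inland to port 588.40 + export clearance 349.09 + freight 9277.01 + insurance 342.61 + destination terminal 451.66 + brokerage 352.59 + duty 3200.74 + delivery 2249.69 = 39186.45
Buyer's account: 0.00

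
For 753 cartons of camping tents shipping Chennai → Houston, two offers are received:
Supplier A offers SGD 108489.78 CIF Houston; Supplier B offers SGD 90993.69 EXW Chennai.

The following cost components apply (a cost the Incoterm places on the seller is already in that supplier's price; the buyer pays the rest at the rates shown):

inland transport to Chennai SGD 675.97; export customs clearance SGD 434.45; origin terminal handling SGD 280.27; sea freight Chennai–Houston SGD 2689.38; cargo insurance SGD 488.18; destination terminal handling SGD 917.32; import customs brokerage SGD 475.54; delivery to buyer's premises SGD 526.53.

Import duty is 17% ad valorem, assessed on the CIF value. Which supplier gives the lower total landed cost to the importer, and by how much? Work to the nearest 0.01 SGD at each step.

Supplier A (CIF):
The CIF price already equals the CIF value: 108489.78
Import duty = 108489.78 × 17% = 18443.26
Buyer bears (A): 917.32 + 475.54 + 526.53 = 1919.39
Landed cost (A) = invoice 108489.78 + 1919.39 + duty 18443.26 = 128852.43
Supplier B (EXW):
CIF value = EXW price + inland to port + export clearance + origin terminal + freight + insurance = 90993.69 + 675.97 + 434.45 + 280.27 + 2689.38 + 488.18 = 95561.94
Import duty = 95561.94 × 17% = 16245.53
Buyer bears (B): 675.97 + 434.45 + 280.27 + 2689.38 + 488.18 + 917.32 + 475.54 + 526.53 = 6487.64
Landed cost (B) = invoice 90993.69 + 6487.64 + duty 16245.53 = 113726.86
Difference = |128852.43 − 113726.86| = 15125.57

Supplier B is cheaper by SGD 15125.57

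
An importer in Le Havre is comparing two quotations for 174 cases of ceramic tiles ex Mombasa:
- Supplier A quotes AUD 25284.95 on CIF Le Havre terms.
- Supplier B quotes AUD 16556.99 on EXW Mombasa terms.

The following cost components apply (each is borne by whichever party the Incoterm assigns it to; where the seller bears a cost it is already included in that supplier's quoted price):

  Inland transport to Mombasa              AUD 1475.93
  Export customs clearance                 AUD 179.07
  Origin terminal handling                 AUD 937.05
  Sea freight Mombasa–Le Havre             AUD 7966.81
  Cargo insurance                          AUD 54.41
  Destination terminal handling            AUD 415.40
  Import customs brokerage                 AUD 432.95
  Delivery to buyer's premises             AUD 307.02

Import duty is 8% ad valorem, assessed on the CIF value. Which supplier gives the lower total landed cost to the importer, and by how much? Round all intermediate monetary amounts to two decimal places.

Supplier A (CIF):
The CIF price already equals the CIF value: 25284.95
Import duty = 25284.95 × 8% = 2022.80
Buyer bears (A): 415.40 + 432.95 + 307.02 = 1155.37
Landed cost (A) = invoice 25284.95 + 1155.37 + duty 2022.80 = 28463.12
Supplier B (EXW):
CIF value = EXW price + inland to port + export clearance + origin terminal + freight + insurance = 16556.99 + 1475.93 + 179.07 + 937.05 + 7966.81 + 54.41 = 27170.26
Import duty = 27170.26 × 8% = 2173.62
Buyer bears (B): 1475.93 + 179.07 + 937.05 + 7966.81 + 54.41 + 415.40 + 432.95 + 307.02 = 11768.64
Landed cost (B) = invoice 16556.99 + 11768.64 + duty 2173.62 = 30499.25
Difference = |28463.12 − 30499.25| = 2036.13

Supplier A is cheaper by AUD 2036.13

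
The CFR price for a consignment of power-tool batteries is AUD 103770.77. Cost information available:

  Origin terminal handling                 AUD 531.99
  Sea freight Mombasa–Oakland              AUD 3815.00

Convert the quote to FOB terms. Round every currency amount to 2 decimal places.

Not relevant to the conversion: origin terminal — on the seller under both CFR and FOB; already in the CFR price and stays in the FOB price.
From CFR to FOB, the seller no longer bears: freight.
FOB price = 103770.77 − 3815.00 = 99955.77

FOB price: AUD 99955.77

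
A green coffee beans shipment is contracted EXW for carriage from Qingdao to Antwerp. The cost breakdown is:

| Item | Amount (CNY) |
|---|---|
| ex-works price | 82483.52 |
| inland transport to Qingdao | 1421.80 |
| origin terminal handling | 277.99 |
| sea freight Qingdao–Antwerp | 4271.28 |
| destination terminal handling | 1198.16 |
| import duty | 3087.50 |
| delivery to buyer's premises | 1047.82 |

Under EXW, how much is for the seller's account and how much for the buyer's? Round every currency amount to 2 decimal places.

EXW: the seller makes goods available at their premises; the buyer bears all onward costs.
Seller's account: goods 82483.52 = 82483.52
Buyer's account: inland to port 1421.80 + origin terminal 277.99 + freight 4271.28 + destination terminal 1198.16 + duty 3087.50 + delivery 1047.82 = 11304.55

Seller: CNY 82483.52; buyer: CNY 11304.55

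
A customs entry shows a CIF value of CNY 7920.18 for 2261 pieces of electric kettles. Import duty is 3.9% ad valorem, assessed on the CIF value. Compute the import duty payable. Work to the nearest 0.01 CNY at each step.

Import duty = 7920.18 × 3.9% = 308.89

Import duty: CNY 308.89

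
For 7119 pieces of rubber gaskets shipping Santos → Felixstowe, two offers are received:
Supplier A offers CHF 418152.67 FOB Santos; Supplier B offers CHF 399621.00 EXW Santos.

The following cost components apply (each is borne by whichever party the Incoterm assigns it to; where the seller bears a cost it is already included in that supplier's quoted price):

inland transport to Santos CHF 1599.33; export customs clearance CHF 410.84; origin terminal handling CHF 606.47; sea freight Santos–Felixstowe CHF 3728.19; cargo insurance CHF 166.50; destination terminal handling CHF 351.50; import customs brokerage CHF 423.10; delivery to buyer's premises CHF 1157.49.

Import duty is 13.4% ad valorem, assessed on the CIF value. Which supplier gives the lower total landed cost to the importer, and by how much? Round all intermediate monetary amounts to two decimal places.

Supplier B is cheaper by CHF 18047.65

Supplier A (FOB):
CIF value = FOB price + freight + insurance = 418152.67 + 3728.19 + 166.50 = 422047.36
Import duty = 422047.36 × 13.4% = 56554.35
Buyer bears (A): 3728.19 + 166.50 + 351.50 + 423.10 + 1157.49 = 5826.78
Landed cost (A) = invoice 418152.67 + 5826.78 + duty 56554.35 = 480533.80
Supplier B (EXW):
CIF value = EXW price + inland to port + export clearance + origin terminal + freight + insurance = 399621.00 + 1599.33 + 410.84 + 606.47 + 3728.19 + 166.50 = 406132.33
Import duty = 406132.33 × 13.4% = 54421.73
Buyer bears (B): 1599.33 + 410.84 + 606.47 + 3728.19 + 166.50 + 351.50 + 423.10 + 1157.49 = 8443.42
Landed cost (B) = invoice 399621.00 + 8443.42 + duty 54421.73 = 462486.15
Difference = |480533.80 − 462486.15| = 18047.65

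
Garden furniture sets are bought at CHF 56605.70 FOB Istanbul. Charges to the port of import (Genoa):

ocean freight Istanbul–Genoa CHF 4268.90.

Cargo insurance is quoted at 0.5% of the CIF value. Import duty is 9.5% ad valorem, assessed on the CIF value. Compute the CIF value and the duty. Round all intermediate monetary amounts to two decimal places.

CIF value: CHF 61180.50; import duty: CHF 5812.15

Let C be the CIF value. C = FOB price + freight + 0.5% × C
C − 0.5% × C = 56605.70 + 4268.90
0.995 × C = 60874.60
C = 60874.60 / 0.995 = 61180.50
Insurance premium = 0.5% × 61180.50 = 305.90
Import duty = 61180.50 × 9.5% = 5812.15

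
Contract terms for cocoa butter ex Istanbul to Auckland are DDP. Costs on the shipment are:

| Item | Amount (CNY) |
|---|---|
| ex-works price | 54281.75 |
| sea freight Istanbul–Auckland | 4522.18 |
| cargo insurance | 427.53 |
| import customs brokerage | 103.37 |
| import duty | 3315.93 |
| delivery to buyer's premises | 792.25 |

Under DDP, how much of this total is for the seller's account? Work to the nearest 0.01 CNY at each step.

Seller's account: CNY 63443.01

DDP: the seller bears all costs including import duty.
Seller's account: goods 54281.75 + freight 4522.18 + insurance 427.53 + brokerage 103.37 + duty 3315.93 + delivery 792.25 = 63443.01
Buyer's account: 0.00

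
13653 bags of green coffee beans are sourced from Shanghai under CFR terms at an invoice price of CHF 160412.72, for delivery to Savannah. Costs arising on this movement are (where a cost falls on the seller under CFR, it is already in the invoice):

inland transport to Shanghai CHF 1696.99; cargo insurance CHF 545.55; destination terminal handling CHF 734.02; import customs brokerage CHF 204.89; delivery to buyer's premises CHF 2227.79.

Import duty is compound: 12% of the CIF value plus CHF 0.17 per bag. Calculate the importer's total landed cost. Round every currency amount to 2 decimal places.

Total landed cost: CHF 185760.97

CFR: the seller pays costs through ocean freight to the destination port, but not insurance.
Already in the invoice (seller's account under CFR): inland to port — exclude.
CIF value = CFR price + insurance = 160412.72 + 545.55 = 160958.27
Ad valorem component: 160958.27 × 12% = 19314.99
Specific component: 13653 × 0.17 = 2321.01
Import duty = 19314.99 + 2321.01 = 21636.00
Buyer bears: insurance 545.55 + destination terminal 734.02 + brokerage 204.89 + delivery 2227.79 + duty 21636.00 = 25348.25
Landed cost = invoice 160412.72 + 25348.25 = 185760.97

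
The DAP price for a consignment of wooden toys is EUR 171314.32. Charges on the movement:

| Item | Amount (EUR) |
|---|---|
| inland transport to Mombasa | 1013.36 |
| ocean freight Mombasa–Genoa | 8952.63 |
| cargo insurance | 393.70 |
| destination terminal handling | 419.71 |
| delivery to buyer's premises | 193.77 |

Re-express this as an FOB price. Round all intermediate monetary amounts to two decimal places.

Not relevant to the conversion: inland to port — on the seller under both DAP and FOB; already in the DAP price and stays in the FOB price.
From DAP to FOB, the seller no longer bears: freight, insurance, destination terminal, delivery.
FOB price = 171314.32 − 8952.63 − 393.70 − 419.71 − 193.77 = 161354.51

FOB price: EUR 161354.51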